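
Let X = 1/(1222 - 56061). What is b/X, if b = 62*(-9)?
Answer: 30600162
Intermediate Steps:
b = -558
X = -1/54839 (X = 1/(-54839) = -1/54839 ≈ -1.8235e-5)
b/X = -558/(-1/54839) = -558*(-54839) = 30600162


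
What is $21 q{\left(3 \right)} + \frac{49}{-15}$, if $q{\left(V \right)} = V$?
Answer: $\frac{896}{15} \approx 59.733$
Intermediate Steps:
$21 q{\left(3 \right)} + \frac{49}{-15} = 21 \cdot 3 + \frac{49}{-15} = 63 + 49 \left(- \frac{1}{15}\right) = 63 - \frac{49}{15} = \frac{896}{15}$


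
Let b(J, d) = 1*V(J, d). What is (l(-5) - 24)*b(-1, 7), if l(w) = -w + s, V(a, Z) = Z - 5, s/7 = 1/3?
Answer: -100/3 ≈ -33.333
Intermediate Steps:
s = 7/3 ≈ 2.3333
V(a, Z) = -5 + Z
b(J, d) = -5 + d (b(J, d) = 1*(-5 + d) = -5 + d)
l(w) = 7/3 - w (l(w) = -w + 7/3 = 7/3 - w)
(l(-5) - 24)*b(-1, 7) = ((7/3 - 1*(-5)) - 24)*(-5 + 7) = ((7/3 + 5) - 24)*2 = (22/3 - 24)*2 = -50/3*2 = -100/3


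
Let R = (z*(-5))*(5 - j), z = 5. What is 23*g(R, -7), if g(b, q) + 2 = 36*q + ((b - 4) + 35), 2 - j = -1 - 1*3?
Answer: -4554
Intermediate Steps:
j = 6 (j = 2 - (-1 - 1*3) = 2 - (-1 - 3) = 2 - 1*(-4) = 2 + 4 = 6)
R = 25 (R = (5*(-5))*(5 - 1*6) = -25*(5 - 6) = -25*(-1) = 25)
g(b, q) = 29 + b + 36*q (g(b, q) = -2 + (36*q + ((b - 4) + 35)) = -2 + (36*q + ((-4 + b) + 35)) = -2 + (36*q + (31 + b)) = -2 + (31 + b + 36*q) = 29 + b + 36*q)
23*g(R, -7) = 23*(29 + 25 + 36*(-7)) = 23*(29 + 25 - 252) = 23*(-198) = -4554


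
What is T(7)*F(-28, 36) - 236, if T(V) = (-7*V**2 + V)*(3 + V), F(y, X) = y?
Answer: 93844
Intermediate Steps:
T(V) = (3 + V)*(V - 7*V**2) (T(V) = (V - 7*V**2)*(3 + V) = (3 + V)*(V - 7*V**2))
T(7)*F(-28, 36) - 236 = (7*(3 - 20*7 - 7*7**2))*(-28) - 236 = (7*(3 - 140 - 7*49))*(-28) - 236 = (7*(3 - 140 - 343))*(-28) - 236 = (7*(-480))*(-28) - 236 = -3360*(-28) - 236 = 94080 - 236 = 93844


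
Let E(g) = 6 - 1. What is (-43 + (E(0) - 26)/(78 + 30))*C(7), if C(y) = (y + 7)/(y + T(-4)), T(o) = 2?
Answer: -10885/162 ≈ -67.191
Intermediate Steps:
C(y) = (7 + y)/(2 + y) (C(y) = (y + 7)/(y + 2) = (7 + y)/(2 + y))
E(g) = 5
(-43 + (E(0) - 26)/(78 + 30))*C(7) = (-43 + (5 - 26)/(78 + 30))*((7 + 7)/(2 + 7)) = (-43 - 21/108)*(14/9) = (-43 - 21*1/108)*((⅑)*14) = (-43 - 7/36)*(14/9) = -1555/36*14/9 = -10885/162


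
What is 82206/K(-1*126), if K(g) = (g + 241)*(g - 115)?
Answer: -82206/27715 ≈ -2.9661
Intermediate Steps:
K(g) = (-115 + g)*(241 + g) (K(g) = (241 + g)*(-115 + g) = (-115 + g)*(241 + g))
82206/K(-1*126) = 82206/(-27715 + (-1*126)² + 126*(-1*126)) = 82206/(-27715 + (-126)² + 126*(-126)) = 82206/(-27715 + 15876 - 15876) = 82206/(-27715) = 82206*(-1/27715) = -82206/27715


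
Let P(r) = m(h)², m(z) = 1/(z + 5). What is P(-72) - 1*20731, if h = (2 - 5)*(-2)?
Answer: -2508450/121 ≈ -20731.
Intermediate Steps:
h = 6 (h = -3*(-2) = 6)
m(z) = 1/(5 + z)
P(r) = 1/121 (P(r) = (1/(5 + 6))² = (1/11)² = 1/121)
P(-72) - 1*20731 = 1/121 - 1*20731 = 1/121 - 20731 = -2508450/121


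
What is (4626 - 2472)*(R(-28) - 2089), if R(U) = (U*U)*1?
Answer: -2810970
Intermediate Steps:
R(U) = U**2 (R(U) = U**2*1 = U**2)
(4626 - 2472)*(R(-28) - 2089) = (4626 - 2472)*((-28)**2 - 2089) = 2154*(784 - 2089) = 2154*(-1305) = -2810970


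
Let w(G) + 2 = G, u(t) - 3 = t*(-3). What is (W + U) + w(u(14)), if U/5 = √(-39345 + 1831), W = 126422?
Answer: 126381 + 5*I*√37514 ≈ 1.2638e+5 + 968.43*I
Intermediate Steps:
u(t) = 3 - 3*t (u(t) = 3 + t*(-3) = 3 - 3*t)
w(G) = -2 + G
U = 5*I*√37514 (U = 5*√(-39345 + 1831) = 5*√(-37514) = 5*(I*√37514) = 5*I*√37514 ≈ 968.43*I)
(W + U) + w(u(14)) = (126422 + 5*I*√37514) + (-2 + (3 - 3*14)) = (126422 + 5*I*√37514) + (-2 + (3 - 42)) = (126422 + 5*I*√37514) + (-2 - 39) = (126422 + 5*I*√37514) - 41 = 126381 + 5*I*√37514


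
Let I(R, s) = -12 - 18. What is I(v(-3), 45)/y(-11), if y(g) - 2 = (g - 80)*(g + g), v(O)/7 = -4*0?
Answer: -5/334 ≈ -0.014970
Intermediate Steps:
v(O) = 0 (v(O) = 7*(-4*0) = 7*0 = 0)
y(g) = 2 + 2*g*(-80 + g) (y(g) = 2 + (g - 80)*(g + g) = 2 + (-80 + g)*(2*g) = 2 + 2*g*(-80 + g))
I(R, s) = -30
I(v(-3), 45)/y(-11) = -30/(2 - 160*(-11) + 2*(-11)²) = -30/(2 + 1760 + 2*121) = -30/(2 + 1760 + 242) = -30/2004 = -30*1/2004 = -5/334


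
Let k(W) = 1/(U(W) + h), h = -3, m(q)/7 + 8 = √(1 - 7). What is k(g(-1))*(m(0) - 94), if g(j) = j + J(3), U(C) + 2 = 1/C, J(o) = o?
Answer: 100/3 - 14*I*√6/9 ≈ 33.333 - 3.8103*I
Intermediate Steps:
U(C) = -2 + 1/C
m(q) = -56 + 7*I*√6 (m(q) = -56 + 7*√(1 - 7) = -56 + 7*√(-6) = -56 + 7*(I*√6) = -56 + 7*I*√6)
g(j) = 3 + j (g(j) = j + 3 = 3 + j)
k(W) = 1/(-5 + 1/W) (k(W) = 1/((-2 + 1/W) - 3) = 1/(-5 + 1/W))
k(g(-1))*(m(0) - 94) = (-(3 - 1)/(-1 + 5*(3 - 1)))*((-56 + 7*I*√6) - 94) = (-1*2/(-1 + 5*2))*(-150 + 7*I*√6) = (-1*2/(-1 + 10))*(-150 + 7*I*√6) = (-1*2/9)*(-150 + 7*I*√6) = (-1*2*⅑)*(-150 + 7*I*√6) = -2*(-150 + 7*I*√6)/9 = 100/3 - 14*I*√6/9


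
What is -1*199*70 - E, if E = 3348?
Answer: -17278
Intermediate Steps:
-1*199*70 - E = -1*199*70 - 1*3348 = -199*70 - 3348 = -13930 - 3348 = -17278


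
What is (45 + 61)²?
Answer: 11236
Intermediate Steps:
(45 + 61)² = 106² = 11236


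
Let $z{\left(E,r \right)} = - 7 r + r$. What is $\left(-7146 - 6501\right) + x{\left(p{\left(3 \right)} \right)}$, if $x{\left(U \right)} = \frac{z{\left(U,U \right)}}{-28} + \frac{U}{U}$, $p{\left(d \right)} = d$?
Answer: $- \frac{191035}{14} \approx -13645.0$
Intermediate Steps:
$z{\left(E,r \right)} = - 6 r$
$x{\left(U \right)} = 1 + \frac{3 U}{14}$ ($x{\left(U \right)} = \frac{\left(-6\right) U}{-28} + \frac{U}{U} = - 6 U \left(- \frac{1}{28}\right) + 1 = \frac{3 U}{14} + 1 = 1 + \frac{3 U}{14}$)
$\left(-7146 - 6501\right) + x{\left(p{\left(3 \right)} \right)} = \left(-7146 - 6501\right) + \left(1 + \frac{3}{14} \cdot 3\right) = \left(-7146 - 6501\right) + \left(1 + \frac{9}{14}\right) = -13647 + \frac{23}{14} = - \frac{191035}{14}$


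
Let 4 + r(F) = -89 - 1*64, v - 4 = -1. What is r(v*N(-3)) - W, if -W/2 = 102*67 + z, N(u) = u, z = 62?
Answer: 13635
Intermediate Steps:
v = 3 (v = 4 - 1 = 3)
W = -13792 (W = -2*(102*67 + 62) = -2*(6834 + 62) = -2*6896 = -13792)
r(F) = -157 (r(F) = -4 + (-89 - 1*64) = -4 + (-89 - 64) = -4 - 153 = -157)
r(v*N(-3)) - W = -157 - 1*(-13792) = -157 + 13792 = 13635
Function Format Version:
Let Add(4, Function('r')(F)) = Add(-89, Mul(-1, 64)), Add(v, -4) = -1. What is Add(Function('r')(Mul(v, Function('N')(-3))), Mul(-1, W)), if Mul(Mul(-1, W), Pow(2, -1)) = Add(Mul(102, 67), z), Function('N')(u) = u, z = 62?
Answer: 13635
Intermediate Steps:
v = 3 (v = Add(4, -1) = 3)
W = -13792 (W = Mul(-2, Add(Mul(102, 67), 62)) = Mul(-2, Add(6834, 62)) = Mul(-2, 6896) = -13792)
Function('r')(F) = -157 (Function('r')(F) = Add(-4, Add(-89, Mul(-1, 64))) = Add(-4, Add(-89, -64)) = Add(-4, -153) = -157)
Add(Function('r')(Mul(v, Function('N')(-3))), Mul(-1, W)) = Add(-157, Mul(-1, -13792)) = Add(-157, 13792) = 13635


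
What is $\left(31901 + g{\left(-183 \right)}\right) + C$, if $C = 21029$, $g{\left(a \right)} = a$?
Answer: $52747$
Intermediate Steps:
$\left(31901 + g{\left(-183 \right)}\right) + C = \left(31901 - 183\right) + 21029 = 31718 + 21029 = 52747$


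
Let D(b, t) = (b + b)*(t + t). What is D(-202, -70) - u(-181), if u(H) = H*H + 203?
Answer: 23596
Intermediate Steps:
D(b, t) = 4*b*t (D(b, t) = (2*b)*(2*t) = 4*b*t)
u(H) = 203 + H² (u(H) = H² + 203 = 203 + H²)
D(-202, -70) - u(-181) = 4*(-202)*(-70) - (203 + (-181)²) = 56560 - (203 + 32761) = 56560 - 1*32964 = 56560 - 32964 = 23596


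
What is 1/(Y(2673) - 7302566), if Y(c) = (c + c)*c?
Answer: 1/6987292 ≈ 1.4312e-7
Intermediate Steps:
Y(c) = 2*c² (Y(c) = (2*c)*c = 2*c²)
1/(Y(2673) - 7302566) = 1/(2*2673² - 7302566) = 1/(2*7144929 - 7302566) = 1/(14289858 - 7302566) = 1/6987292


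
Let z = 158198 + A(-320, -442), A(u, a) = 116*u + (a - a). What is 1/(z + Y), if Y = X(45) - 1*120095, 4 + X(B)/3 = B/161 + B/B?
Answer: 161/156949 ≈ 0.0010258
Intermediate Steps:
X(B) = -9 + 3*B/161 (X(B) = -12 + 3*(B/161 + B/B) = -12 + 3*(B*(1/161) + 1) = -12 + 3*(B/161 + 1) = -12 + 3*(1 + B/161) = -12 + (3 + 3*B/161) = -9 + 3*B/161)
A(u, a) = 116*u (A(u, a) = 116*u + 0 = 116*u)
Y = -19336609/161 (Y = (-9 + (3/161)*45) - 1*120095 = (-9 + 135/161) - 120095 = -1314/161 - 120095 = -19336609/161 ≈ -1.2010e+5)
z = 121078 (z = 158198 + 116*(-320) = 158198 - 37120 = 121078)
1/(z + Y) = 1/(121078 - 19336609/161) = 1/(156949/161) = 161/156949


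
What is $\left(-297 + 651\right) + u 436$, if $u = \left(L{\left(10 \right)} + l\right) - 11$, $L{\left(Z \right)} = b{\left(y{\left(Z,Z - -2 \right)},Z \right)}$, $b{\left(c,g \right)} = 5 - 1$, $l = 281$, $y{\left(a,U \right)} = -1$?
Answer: $119818$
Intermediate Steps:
$b{\left(c,g \right)} = 4$ ($b{\left(c,g \right)} = 5 - 1 = 4$)
$L{\left(Z \right)} = 4$
$u = 274$ ($u = \left(4 + 281\right) - 11 = 285 - 11 = 274$)
$\left(-297 + 651\right) + u 436 = \left(-297 + 651\right) + 274 \cdot 436 = 354 + 119464 = 119818$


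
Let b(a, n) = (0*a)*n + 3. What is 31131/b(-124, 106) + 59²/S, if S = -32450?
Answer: 5707291/550 ≈ 10377.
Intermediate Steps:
b(a, n) = 3 (b(a, n) = 0*n + 3 = 0 + 3 = 3)
31131/b(-124, 106) + 59²/S = 31131/3 + 59²/(-32450) = 31131*(⅓) + 3481*(-1/32450) = 10377 - 59/550 = 5707291/550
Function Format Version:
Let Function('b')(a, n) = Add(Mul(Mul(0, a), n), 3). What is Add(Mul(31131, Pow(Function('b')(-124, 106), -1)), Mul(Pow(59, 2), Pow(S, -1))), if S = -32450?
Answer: Rational(5707291, 550) ≈ 10377.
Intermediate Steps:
Function('b')(a, n) = 3 (Function('b')(a, n) = Add(Mul(0, n), 3) = Add(0, 3) = 3)
Add(Mul(31131, Pow(Function('b')(-124, 106), -1)), Mul(Pow(59, 2), Pow(S, -1))) = Add(Mul(31131, Pow(3, -1)), Mul(Pow(59, 2), Pow(-32450, -1))) = Add(Mul(31131, Rational(1, 3)), Mul(3481, Rational(-1, 32450))) = Add(10377, Rational(-59, 550)) = Rational(5707291, 550)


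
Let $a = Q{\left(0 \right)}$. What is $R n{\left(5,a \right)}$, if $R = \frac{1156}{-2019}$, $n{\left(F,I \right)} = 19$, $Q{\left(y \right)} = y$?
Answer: $- \frac{21964}{2019} \approx -10.879$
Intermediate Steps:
$a = 0$
$R = - \frac{1156}{2019}$ ($R = 1156 \left(- \frac{1}{2019}\right) = - \frac{1156}{2019} \approx -0.57256$)
$R n{\left(5,a \right)} = \left(- \frac{1156}{2019}\right) 19 = - \frac{21964}{2019}$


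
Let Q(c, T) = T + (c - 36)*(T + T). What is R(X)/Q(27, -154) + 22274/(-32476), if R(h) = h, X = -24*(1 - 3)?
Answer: -14188621/21255542 ≈ -0.66753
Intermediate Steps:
X = 48 (X = -24*(-2) = 48)
Q(c, T) = T + 2*T*(-36 + c) (Q(c, T) = T + (-36 + c)*(2*T) = T + 2*T*(-36 + c))
R(X)/Q(27, -154) + 22274/(-32476) = 48/((-154*(-71 + 2*27))) + 22274/(-32476) = 48/((-154*(-71 + 54))) + 22274*(-1/32476) = 48/((-154*(-17))) - 11137/16238 = 48/2618 - 11137/16238 = 48*(1/2618) - 11137/16238 = 24/1309 - 11137/16238 = -14188621/21255542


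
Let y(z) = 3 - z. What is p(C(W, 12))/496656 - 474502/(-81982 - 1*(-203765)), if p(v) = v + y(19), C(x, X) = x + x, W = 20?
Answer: -9819222605/2520177402 ≈ -3.8962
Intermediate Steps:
C(x, X) = 2*x
p(v) = -16 + v (p(v) = v + (3 - 1*19) = v + (3 - 19) = v - 16 = -16 + v)
p(C(W, 12))/496656 - 474502/(-81982 - 1*(-203765)) = (-16 + 2*20)/496656 - 474502/(-81982 - 1*(-203765)) = (-16 + 40)*(1/496656) - 474502/(-81982 + 203765) = 24*(1/496656) - 474502/121783 = 1/20694 - 474502*1/121783 = 1/20694 - 474502/121783 = -9819222605/2520177402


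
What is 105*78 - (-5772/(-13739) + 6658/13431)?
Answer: 137374499156/16775319 ≈ 8189.1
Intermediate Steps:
105*78 - (-5772/(-13739) + 6658/13431) = 8190 - (-5772*(-1/13739) + 6658*(1/13431)) = 8190 - (5772/13739 + 6658/13431) = 8190 - 1*15363454/16775319 = 8190 - 15363454/16775319 = 137374499156/16775319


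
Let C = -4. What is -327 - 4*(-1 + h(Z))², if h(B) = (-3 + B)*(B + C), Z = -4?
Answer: -12427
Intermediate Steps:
h(B) = (-4 + B)*(-3 + B) (h(B) = (-3 + B)*(B - 4) = (-3 + B)*(-4 + B) = (-4 + B)*(-3 + B))
-327 - 4*(-1 + h(Z))² = -327 - 4*(-1 + (12 + (-4)² - 7*(-4)))² = -327 - 4*(-1 + (12 + 16 + 28))² = -327 - 4*(-1 + 56)² = -327 - 4*55² = -327 - 4*3025 = -327 - 12100 = -12427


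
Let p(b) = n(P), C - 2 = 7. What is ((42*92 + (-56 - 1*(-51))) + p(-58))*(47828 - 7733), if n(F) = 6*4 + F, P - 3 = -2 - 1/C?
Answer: 155724525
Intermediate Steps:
C = 9 (C = 2 + 7 = 9)
P = 8/9 (P = 3 + (-2 - 1/9) = 3 - 19/9 = 8/9 ≈ 0.88889)
n(F) = 24 + F
p(b) = 224/9 (p(b) = 24 + 8/9 = 224/9)
((42*92 + (-56 - 1*(-51))) + p(-58))*(47828 - 7733) = ((42*92 + (-56 - 1*(-51))) + 224/9)*(47828 - 7733) = ((3864 + (-56 + 51)) + 224/9)*40095 = ((3864 - 5) + 224/9)*40095 = (3859 + 224/9)*40095 = (34955/9)*40095 = 155724525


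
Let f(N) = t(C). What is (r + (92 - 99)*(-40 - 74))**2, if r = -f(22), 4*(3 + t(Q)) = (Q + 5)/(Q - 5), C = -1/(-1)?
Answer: 41100921/64 ≈ 6.4220e+5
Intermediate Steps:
C = 1 (C = -1*(-1) = 1)
t(Q) = -3 + (5 + Q)/(4*(-5 + Q)) (t(Q) = -3 + ((Q + 5)/(Q - 5))/4 = -3 + ((5 + Q)/(-5 + Q))/4 = -3 + (5 + Q)/(4*(-5 + Q)))
f(N) = -27/8 (f(N) = (65 - 11*1)/(4*(-5 + 1)) = (1/4)*(65 - 11)/(-4) = (1/4)*(-1/4)*54 = -27/8)
r = 27/8 (r = -1*(-27/8) = 27/8 ≈ 3.3750)
(r + (92 - 99)*(-40 - 74))**2 = (27/8 + (92 - 99)*(-40 - 74))**2 = (27/8 - 7*(-114))**2 = (27/8 + 798)**2 = (6411/8)**2 = 41100921/64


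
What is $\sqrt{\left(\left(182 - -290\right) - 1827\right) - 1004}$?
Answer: $i \sqrt{2359} \approx 48.57 i$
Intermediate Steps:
$\sqrt{\left(\left(182 - -290\right) - 1827\right) - 1004} = \sqrt{\left(\left(182 + 290\right) - 1827\right) - 1004} = \sqrt{\left(472 - 1827\right) - 1004} = \sqrt{-1355 - 1004} = \sqrt{-2359} = i \sqrt{2359}$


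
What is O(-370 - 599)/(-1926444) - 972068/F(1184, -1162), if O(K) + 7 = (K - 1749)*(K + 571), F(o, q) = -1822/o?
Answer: 1108598677705037/1754990484 ≈ 6.3168e+5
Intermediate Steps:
O(K) = -7 + (-1749 + K)*(571 + K) (O(K) = -7 + (K - 1749)*(K + 571) = -7 + (-1749 + K)*(571 + K))
O(-370 - 599)/(-1926444) - 972068/F(1184, -1162) = (-998686 + (-370 - 599)² - 1178*(-370 - 599))/(-1926444) - 972068/((-1822/1184)) = (-998686 + (-969)² - 1178*(-969))*(-1/1926444) - 972068/((-1822*1/1184)) = (-998686 + 938961 + 1141482)*(-1/1926444) - 972068/(-911/592) = 1081757*(-1/1926444) - 972068*(-592/911) = -1081757/1926444 + 575464256/911 = 1108598677705037/1754990484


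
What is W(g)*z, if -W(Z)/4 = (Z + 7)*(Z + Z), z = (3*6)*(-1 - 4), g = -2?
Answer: -7200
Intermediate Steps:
z = -90 (z = 18*(-5) = -90)
W(Z) = -8*Z*(7 + Z) (W(Z) = -4*(Z + 7)*(Z + Z) = -4*(7 + Z)*2*Z = -8*Z*(7 + Z))
W(g)*z = -8*(-2)*(7 - 2)*(-90) = -8*(-2)*5*(-90) = 80*(-90) = -7200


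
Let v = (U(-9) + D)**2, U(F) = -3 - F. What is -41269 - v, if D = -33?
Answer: -41998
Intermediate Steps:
v = 729 (v = ((-3 - 1*(-9)) - 33)**2 = ((-3 + 9) - 33)**2 = (6 - 33)**2 = (-27)**2 = 729)
-41269 - v = -41269 - 1*729 = -41269 - 729 = -41998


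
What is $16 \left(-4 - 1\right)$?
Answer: $-80$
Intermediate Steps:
$16 \left(-4 - 1\right) = 16 \left(-5\right) = -80$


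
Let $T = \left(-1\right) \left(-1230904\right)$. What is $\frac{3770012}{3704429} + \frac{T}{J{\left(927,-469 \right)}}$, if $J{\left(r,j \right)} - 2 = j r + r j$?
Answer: $- \frac{320420139882}{805272480449} \approx -0.3979$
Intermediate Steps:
$T = 1230904$
$J{\left(r,j \right)} = 2 + 2 j r$ ($J{\left(r,j \right)} = 2 + \left(j r + r j\right) = 2 + \left(j r + j r\right) = 2 + 2 j r$)
$\frac{3770012}{3704429} + \frac{T}{J{\left(927,-469 \right)}} = \frac{3770012}{3704429} + \frac{1230904}{2 + 2 \left(-469\right) 927} = 3770012 \cdot \frac{1}{3704429} + \frac{1230904}{2 - 869526} = \frac{3770012}{3704429} + \frac{1230904}{-869524} = \frac{3770012}{3704429} + 1230904 \left(- \frac{1}{869524}\right) = \frac{3770012}{3704429} - \frac{307726}{217381} = - \frac{320420139882}{805272480449}$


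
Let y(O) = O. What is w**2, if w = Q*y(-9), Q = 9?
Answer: 6561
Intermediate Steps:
w = -81 (w = 9*(-9) = -81)
w**2 = (-81)**2 = 6561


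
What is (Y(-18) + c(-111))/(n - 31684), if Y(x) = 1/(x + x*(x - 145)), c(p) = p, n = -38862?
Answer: 323675/205712136 ≈ 0.0015734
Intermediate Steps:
Y(x) = 1/(x + x*(-145 + x))
(Y(-18) + c(-111))/(n - 31684) = (1/((-18)*(-144 - 18)) - 111)/(-38862 - 31684) = (-1/18/(-162) - 111)/(-70546) = (-1/18*(-1/162) - 111)*(-1/70546) = (1/2916 - 111)*(-1/70546) = -323675/2916*(-1/70546) = 323675/205712136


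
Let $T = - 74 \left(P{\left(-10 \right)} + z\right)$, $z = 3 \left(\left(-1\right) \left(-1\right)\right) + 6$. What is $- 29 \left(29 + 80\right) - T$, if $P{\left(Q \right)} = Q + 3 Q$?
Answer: $-5455$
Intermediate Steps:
$z = 9$ ($z = 3 \cdot 1 + 6 = 3 + 6 = 9$)
$P{\left(Q \right)} = 4 Q$
$T = 2294$ ($T = - 74 \left(4 \left(-10\right) + 9\right) = - 74 \left(-40 + 9\right) = \left(-74\right) \left(-31\right) = 2294$)
$- 29 \left(29 + 80\right) - T = - 29 \left(29 + 80\right) - 2294 = \left(-29\right) 109 - 2294 = -3161 - 2294 = -5455$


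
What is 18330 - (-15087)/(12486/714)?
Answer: 39940083/2081 ≈ 19193.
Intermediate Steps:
18330 - (-15087)/(12486/714) = 18330 - (-15087)/(12486*(1/714)) = 18330 - (-15087)/2081/119 = 18330 - (-15087)*119/2081 = 18330 - 1*(-1795353/2081) = 18330 + 1795353/2081 = 39940083/2081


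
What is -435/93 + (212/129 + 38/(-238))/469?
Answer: -1043238668/223188189 ≈ -4.6743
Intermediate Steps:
-435/93 + (212/129 + 38/(-238))/469 = -435*1/93 + (212*(1/129) + 38*(-1/238))*(1/469) = -145/31 + (212/129 - 19/119)*(1/469) = -145/31 + (22777/15351)*(1/469) = -145/31 + 22777/7199619 = -1043238668/223188189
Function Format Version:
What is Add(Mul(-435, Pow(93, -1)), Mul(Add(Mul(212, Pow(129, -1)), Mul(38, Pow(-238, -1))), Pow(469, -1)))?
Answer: Rational(-1043238668, 223188189) ≈ -4.6743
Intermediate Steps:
Add(Mul(-435, Pow(93, -1)), Mul(Add(Mul(212, Pow(129, -1)), Mul(38, Pow(-238, -1))), Pow(469, -1))) = Add(Mul(-435, Rational(1, 93)), Mul(Add(Mul(212, Rational(1, 129)), Mul(38, Rational(-1, 238))), Rational(1, 469))) = Add(Rational(-145, 31), Mul(Add(Rational(212, 129), Rational(-19, 119)), Rational(1, 469))) = Add(Rational(-145, 31), Mul(Rational(22777, 15351), Rational(1, 469))) = Add(Rational(-145, 31), Rational(22777, 7199619)) = Rational(-1043238668, 223188189)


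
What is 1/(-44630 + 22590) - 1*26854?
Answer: -591862161/22040 ≈ -26854.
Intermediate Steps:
1/(-44630 + 22590) - 1*26854 = 1/(-22040) - 26854 = -1/22040 - 26854 = -591862161/22040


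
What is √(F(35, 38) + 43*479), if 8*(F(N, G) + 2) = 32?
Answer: √20599 ≈ 143.52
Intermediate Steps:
F(N, G) = 2 (F(N, G) = -2 + (⅛)*32 = -2 + 4 = 2)
√(F(35, 38) + 43*479) = √(2 + 43*479) = √(2 + 20597) = √20599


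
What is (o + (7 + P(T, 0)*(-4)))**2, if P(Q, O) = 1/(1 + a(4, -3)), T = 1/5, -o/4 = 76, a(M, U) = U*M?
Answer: 10647169/121 ≈ 87993.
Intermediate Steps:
a(M, U) = M*U
o = -304 (o = -4*76 = -304)
T = 1/5 ≈ 0.20000
P(Q, O) = -1/11 (P(Q, O) = 1/(1 + 4*(-3)) = 1/(1 - 12) = 1/(-11) = -1/11)
(o + (7 + P(T, 0)*(-4)))**2 = (-304 + (7 - 1/11*(-4)))**2 = (-304 + (7 + 4/11))**2 = (-304 + 81/11)**2 = (-3263/11)**2 = 10647169/121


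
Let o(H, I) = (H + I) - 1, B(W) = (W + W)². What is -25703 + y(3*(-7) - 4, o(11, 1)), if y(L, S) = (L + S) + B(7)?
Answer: -25521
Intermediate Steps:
B(W) = 4*W² (B(W) = (2*W)² = 4*W²)
o(H, I) = -1 + H + I
y(L, S) = 196 + L + S (y(L, S) = (L + S) + 4*7² = (L + S) + 4*49 = (L + S) + 196 = 196 + L + S)
-25703 + y(3*(-7) - 4, o(11, 1)) = -25703 + (196 + (3*(-7) - 4) + (-1 + 11 + 1)) = -25703 + (196 + (-21 - 4) + 11) = -25703 + (196 - 25 + 11) = -25703 + 182 = -25521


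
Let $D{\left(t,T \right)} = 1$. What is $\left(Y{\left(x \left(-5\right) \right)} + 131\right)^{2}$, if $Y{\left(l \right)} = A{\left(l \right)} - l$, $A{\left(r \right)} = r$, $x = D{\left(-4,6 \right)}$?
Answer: $17161$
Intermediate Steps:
$x = 1$
$Y{\left(l \right)} = 0$ ($Y{\left(l \right)} = l - l = 0$)
$\left(Y{\left(x \left(-5\right) \right)} + 131\right)^{2} = \left(0 + 131\right)^{2} = 131^{2} = 17161$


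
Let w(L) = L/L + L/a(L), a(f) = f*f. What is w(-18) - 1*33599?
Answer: -604765/18 ≈ -33598.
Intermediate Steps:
a(f) = f**2
w(L) = 1 + 1/L (w(L) = L/L + L/(L**2) = 1 + L/L**2 = 1 + 1/L)
w(-18) - 1*33599 = (1 - 18)/(-18) - 1*33599 = -1/18*(-17) - 33599 = 17/18 - 33599 = -604765/18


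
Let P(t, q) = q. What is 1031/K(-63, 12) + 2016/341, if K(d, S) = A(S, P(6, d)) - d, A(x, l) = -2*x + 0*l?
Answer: 430195/13299 ≈ 32.348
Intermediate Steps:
A(x, l) = -2*x (A(x, l) = -2*x + 0 = -2*x)
K(d, S) = -d - 2*S (K(d, S) = -2*S - d = -d - 2*S)
1031/K(-63, 12) + 2016/341 = 1031/(-1*(-63) - 2*12) + 2016/341 = 1031/(63 - 24) + 2016*(1/341) = 1031/39 + 2016/341 = 430195/13299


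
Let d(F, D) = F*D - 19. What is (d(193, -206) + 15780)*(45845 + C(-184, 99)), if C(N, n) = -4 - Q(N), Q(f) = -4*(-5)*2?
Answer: -1099086597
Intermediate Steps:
d(F, D) = -19 + D*F (d(F, D) = D*F - 19 = -19 + D*F)
Q(f) = 40 (Q(f) = 20*2 = 40)
C(N, n) = -44 (C(N, n) = -4 - 1*40 = -4 - 40 = -44)
(d(193, -206) + 15780)*(45845 + C(-184, 99)) = ((-19 - 206*193) + 15780)*(45845 - 44) = ((-19 - 39758) + 15780)*45801 = (-39777 + 15780)*45801 = -23997*45801 = -1099086597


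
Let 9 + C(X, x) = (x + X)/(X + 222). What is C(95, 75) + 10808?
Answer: 3423453/317 ≈ 10800.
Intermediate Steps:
C(X, x) = -9 + (X + x)/(222 + X) (C(X, x) = -9 + (x + X)/(X + 222) = -9 + (X + x)/(222 + X))
C(95, 75) + 10808 = (-1998 + 75 - 8*95)/(222 + 95) + 10808 = (-1998 + 75 - 760)/317 + 10808 = (1/317)*(-2683) + 10808 = -2683/317 + 10808 = 3423453/317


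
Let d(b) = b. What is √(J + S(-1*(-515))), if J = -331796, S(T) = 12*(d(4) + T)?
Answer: 8*I*√5087 ≈ 570.59*I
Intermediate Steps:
S(T) = 48 + 12*T (S(T) = 12*(4 + T) = 48 + 12*T)
√(J + S(-1*(-515))) = √(-331796 + (48 + 12*(-1*(-515)))) = √(-331796 + (48 + 12*515)) = √(-331796 + (48 + 6180)) = √(-331796 + 6228) = √(-325568) = 8*I*√5087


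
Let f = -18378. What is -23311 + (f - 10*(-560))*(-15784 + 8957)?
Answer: 87212095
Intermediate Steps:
-23311 + (f - 10*(-560))*(-15784 + 8957) = -23311 + (-18378 - 10*(-560))*(-15784 + 8957) = -23311 + (-18378 + 5600)*(-6827) = -23311 - 12778*(-6827) = -23311 + 87235406 = 87212095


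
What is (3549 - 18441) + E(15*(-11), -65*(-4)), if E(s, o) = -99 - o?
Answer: -15251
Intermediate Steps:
(3549 - 18441) + E(15*(-11), -65*(-4)) = (3549 - 18441) + (-99 - (-65)*(-4)) = -14892 + (-99 - 1*260) = -14892 + (-99 - 260) = -14892 - 359 = -15251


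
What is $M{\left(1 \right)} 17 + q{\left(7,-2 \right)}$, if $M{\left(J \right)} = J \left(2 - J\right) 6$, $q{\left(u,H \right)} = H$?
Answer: $100$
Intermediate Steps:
$M{\left(J \right)} = 6 J \left(2 - J\right)$
$M{\left(1 \right)} 17 + q{\left(7,-2 \right)} = 6 \cdot 1 \left(2 - 1\right) 17 - 2 = 6 \cdot 1 \cdot 1 \cdot 17 - 2 = 6 \cdot 17 - 2 = 102 - 2 = 100$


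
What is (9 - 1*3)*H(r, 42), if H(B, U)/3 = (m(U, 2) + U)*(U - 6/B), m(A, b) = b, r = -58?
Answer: 967032/29 ≈ 33346.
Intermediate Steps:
H(B, U) = 3*(2 + U)*(U - 6/B) (H(B, U) = 3*((2 + U)*(U - 6/B)) = 3*(2 + U)*(U - 6/B))
(9 - 1*3)*H(r, 42) = (9 - 1*3)*(3*(-12 - 6*42 - 58*42*(2 + 42))/(-58)) = (9 - 3)*(3*(-1/58)*(-12 - 252 - 58*42*44)) = 6*(3*(-1/58)*(-12 - 252 - 107184)) = 6*(3*(-1/58)*(-107448)) = 6*(161172/29) = 967032/29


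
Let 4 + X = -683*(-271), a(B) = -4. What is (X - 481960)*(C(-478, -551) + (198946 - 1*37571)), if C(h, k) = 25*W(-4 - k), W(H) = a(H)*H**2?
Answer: 8834739946275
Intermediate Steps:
W(H) = -4*H**2
X = 185089 (X = -4 - 683*(-271) = -4 + 185093 = 185089)
C(h, k) = -100*(-4 - k)**2 (C(h, k) = 25*(-4*(-4 - k)**2) = -100*(-4 - k)**2)
(X - 481960)*(C(-478, -551) + (198946 - 1*37571)) = (185089 - 481960)*(-100*(4 - 551)**2 + (198946 - 1*37571)) = -296871*(-100*(-547)**2 + (198946 - 37571)) = -296871*(-100*299209 + 161375) = -296871*(-29920900 + 161375) = -296871*(-29759525) = 8834739946275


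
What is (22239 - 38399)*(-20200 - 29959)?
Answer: 810569440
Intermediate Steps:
(22239 - 38399)*(-20200 - 29959) = -16160*(-50159) = 810569440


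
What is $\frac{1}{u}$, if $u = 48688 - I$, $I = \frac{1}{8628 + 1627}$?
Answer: $\frac{10255}{499295439} \approx 2.0539 \cdot 10^{-5}$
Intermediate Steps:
$I = \frac{1}{10255} \approx 9.7513 \cdot 10^{-5}$
$u = \frac{499295439}{10255}$ ($u = 48688 - \frac{1}{10255} = \frac{499295439}{10255} \approx 48688.0$)
$\frac{1}{u} = \frac{1}{\frac{499295439}{10255}} = \frac{10255}{499295439}$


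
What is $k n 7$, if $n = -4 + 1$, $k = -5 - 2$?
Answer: $147$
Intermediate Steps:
$k = -7$
$n = -3$
$k n 7 = \left(-7\right) \left(-3\right) 7 = 21 \cdot 7 = 147$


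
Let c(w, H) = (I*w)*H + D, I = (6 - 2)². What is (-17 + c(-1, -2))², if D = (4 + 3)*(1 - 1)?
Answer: 225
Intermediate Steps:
D = 0 (D = 7*0 = 0)
I = 16 (I = 4² = 16)
c(w, H) = 16*H*w (c(w, H) = (16*w)*H + 0 = 16*H*w + 0 = 16*H*w)
(-17 + c(-1, -2))² = (-17 + 16*(-2)*(-1))² = (-17 + 32)² = 15² = 225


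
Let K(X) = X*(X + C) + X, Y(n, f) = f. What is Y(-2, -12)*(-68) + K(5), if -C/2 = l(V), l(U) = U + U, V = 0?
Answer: 846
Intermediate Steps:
l(U) = 2*U
C = 0 (C = -4*0 = -2*0 = 0)
K(X) = X + X**2 (K(X) = X*(X + 0) + X = X*X + X = X**2 + X = X + X**2)
Y(-2, -12)*(-68) + K(5) = -12*(-68) + 5*(1 + 5) = 816 + 5*6 = 816 + 30 = 846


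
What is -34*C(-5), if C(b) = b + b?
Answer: 340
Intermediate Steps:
C(b) = 2*b
-34*C(-5) = -68*(-5) = -34*(-10) = 340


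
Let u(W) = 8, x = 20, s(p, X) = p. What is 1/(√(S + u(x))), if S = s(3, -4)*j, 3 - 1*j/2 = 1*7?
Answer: -I/4 ≈ -0.25*I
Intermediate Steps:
j = -8 (j = 6 - 2*7 = 6 - 14 = -8)
S = -24 (S = 3*(-8) = -24)
1/(√(S + u(x))) = 1/(√(-24 + 8)) = 1/(√(-16)) = 1/(4*I) = -I/4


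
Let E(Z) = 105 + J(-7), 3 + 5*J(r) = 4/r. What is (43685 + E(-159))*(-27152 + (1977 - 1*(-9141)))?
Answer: -4914821850/7 ≈ -7.0212e+8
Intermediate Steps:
J(r) = -⅗ + 4/(5*r) (J(r) = -⅗ + (4/r)/5 = -⅗ + 4/(5*r))
E(Z) = 730/7 (E(Z) = 105 + (⅕)*(4 - 3*(-7))/(-7) = 105 + (⅕)*(-⅐)*(4 + 21) = 105 + (⅕)*(-⅐)*25 = 105 - 5/7 = 730/7)
(43685 + E(-159))*(-27152 + (1977 - 1*(-9141))) = (43685 + 730/7)*(-27152 + (1977 - 1*(-9141))) = 306525*(-27152 + (1977 + 9141))/7 = 306525*(-27152 + 11118)/7 = (306525/7)*(-16034) = -4914821850/7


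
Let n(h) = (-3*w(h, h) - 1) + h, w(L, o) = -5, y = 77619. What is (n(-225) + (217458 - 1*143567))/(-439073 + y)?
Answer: -36840/180727 ≈ -0.20384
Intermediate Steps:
n(h) = 14 + h (n(h) = (-3*(-5) - 1) + h = (15 - 1) + h = 14 + h)
(n(-225) + (217458 - 1*143567))/(-439073 + y) = ((14 - 225) + (217458 - 1*143567))/(-439073 + 77619) = (-211 + (217458 - 143567))/(-361454) = (-211 + 73891)*(-1/361454) = 73680*(-1/361454) = -36840/180727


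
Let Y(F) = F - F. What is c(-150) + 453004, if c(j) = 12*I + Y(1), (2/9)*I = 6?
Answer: 453328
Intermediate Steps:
Y(F) = 0
I = 27 (I = (9/2)*6 = 27)
c(j) = 324 (c(j) = 12*27 + 0 = 324 + 0 = 324)
c(-150) + 453004 = 324 + 453004 = 453328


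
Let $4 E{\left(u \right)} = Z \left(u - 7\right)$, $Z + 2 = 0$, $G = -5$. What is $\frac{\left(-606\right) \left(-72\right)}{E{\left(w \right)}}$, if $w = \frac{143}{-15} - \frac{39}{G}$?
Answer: $\frac{1308960}{131} \approx 9992.1$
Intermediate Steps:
$Z = -2$ ($Z = -2 + 0 = -2$)
$w = - \frac{26}{15}$ ($w = \frac{143}{-15} - \frac{39}{-5} = 143 \left(- \frac{1}{15}\right) - - \frac{39}{5} = - \frac{143}{15} + \frac{39}{5} = - \frac{26}{15} \approx -1.7333$)
$E{\left(u \right)} = \frac{7}{2} - \frac{u}{2}$ ($E{\left(u \right)} = \frac{\left(-2\right) \left(u - 7\right)}{4} = \frac{\left(-2\right) \left(-7 + u\right)}{4} = \frac{14 - 2 u}{4} = \frac{7}{2} - \frac{u}{2}$)
$\frac{\left(-606\right) \left(-72\right)}{E{\left(w \right)}} = \frac{\left(-606\right) \left(-72\right)}{\frac{7}{2} - - \frac{13}{15}} = \frac{43632}{\frac{7}{2} + \frac{13}{15}} = \frac{43632}{\frac{131}{30}} = 43632 \cdot \frac{30}{131} = \frac{1308960}{131}$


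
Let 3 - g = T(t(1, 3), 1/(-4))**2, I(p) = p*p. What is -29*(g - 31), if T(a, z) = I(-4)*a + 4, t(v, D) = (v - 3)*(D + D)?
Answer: 1025788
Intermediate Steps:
I(p) = p**2
t(v, D) = 2*D*(-3 + v) (t(v, D) = (-3 + v)*(2*D) = 2*D*(-3 + v))
T(a, z) = 4 + 16*a (T(a, z) = (-4)**2*a + 4 = 16*a + 4 = 4 + 16*a)
g = -35341 (g = 3 - (4 + 16*(2*3*(-3 + 1)))**2 = 3 - (4 + 16*(2*3*(-2)))**2 = 3 - (4 + 16*(-12))**2 = 3 - (4 - 192)**2 = 3 - 1*(-188)**2 = 3 - 1*35344 = 3 - 35344 = -35341)
-29*(g - 31) = -29*(-35341 - 31) = -29*(-35372) = 1025788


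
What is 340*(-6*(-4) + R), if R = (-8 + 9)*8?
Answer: 10880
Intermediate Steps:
R = 8 (R = 1*8 = 8)
340*(-6*(-4) + R) = 340*(-6*(-4) + 8) = 340*(24 + 8) = 340*32 = 10880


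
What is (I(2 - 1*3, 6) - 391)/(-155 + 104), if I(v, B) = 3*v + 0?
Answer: 394/51 ≈ 7.7255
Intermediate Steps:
I(v, B) = 3*v
(I(2 - 1*3, 6) - 391)/(-155 + 104) = (3*(2 - 1*3) - 391)/(-155 + 104) = (3*(2 - 3) - 391)/(-51) = (3*(-1) - 391)*(-1/51) = (-3 - 391)*(-1/51) = -394*(-1/51) = 394/51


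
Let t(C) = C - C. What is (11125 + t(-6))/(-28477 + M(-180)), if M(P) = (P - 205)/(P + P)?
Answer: -801000/2050267 ≈ -0.39068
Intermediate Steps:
t(C) = 0
M(P) = (-205 + P)/(2*P) (M(P) = (-205 + P)/((2*P)) = (-205 + P)*(1/(2*P)) = (-205 + P)/(2*P))
(11125 + t(-6))/(-28477 + M(-180)) = (11125 + 0)/(-28477 + (½)*(-205 - 180)/(-180)) = 11125/(-28477 + (½)*(-1/180)*(-385)) = 11125/(-28477 + 77/72) = 11125/(-2050267/72) = 11125*(-72/2050267) = -801000/2050267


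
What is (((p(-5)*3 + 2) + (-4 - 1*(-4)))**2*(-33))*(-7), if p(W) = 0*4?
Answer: 924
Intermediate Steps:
p(W) = 0
(((p(-5)*3 + 2) + (-4 - 1*(-4)))**2*(-33))*(-7) = (((0*3 + 2) + (-4 - 1*(-4)))**2*(-33))*(-7) = (((0 + 2) + (-4 + 4))**2*(-33))*(-7) = ((2 + 0)**2*(-33))*(-7) = (2**2*(-33))*(-7) = (4*(-33))*(-7) = -132*(-7) = 924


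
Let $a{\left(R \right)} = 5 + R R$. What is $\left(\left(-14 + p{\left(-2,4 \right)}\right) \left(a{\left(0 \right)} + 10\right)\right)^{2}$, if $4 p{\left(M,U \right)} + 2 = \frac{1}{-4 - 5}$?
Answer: $\frac{6838225}{144} \approx 47488.0$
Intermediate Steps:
$p{\left(M,U \right)} = - \frac{19}{36}$ ($p{\left(M,U \right)} = - \frac{1}{2} + \frac{1}{4 \left(-4 - 5\right)} = - \frac{1}{2} + \frac{1}{4 \left(-9\right)} = - \frac{1}{2} + \frac{1}{4} \left(- \frac{1}{9}\right) = - \frac{1}{2} - \frac{1}{36} = - \frac{19}{36}$)
$a{\left(R \right)} = 5 + R^{2}$
$\left(\left(-14 + p{\left(-2,4 \right)}\right) \left(a{\left(0 \right)} + 10\right)\right)^{2} = \left(\left(-14 - \frac{19}{36}\right) \left(\left(5 + 0^{2}\right) + 10\right)\right)^{2} = \left(- \frac{523 \left(\left(5 + 0\right) + 10\right)}{36}\right)^{2} = \left(- \frac{523 \left(5 + 10\right)}{36}\right)^{2} = \left(\left(- \frac{523}{36}\right) 15\right)^{2} = \left(- \frac{2615}{12}\right)^{2} = \frac{6838225}{144}$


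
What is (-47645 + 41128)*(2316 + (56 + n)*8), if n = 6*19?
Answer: -23956492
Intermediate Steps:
n = 114
(-47645 + 41128)*(2316 + (56 + n)*8) = (-47645 + 41128)*(2316 + (56 + 114)*8) = -6517*(2316 + 170*8) = -6517*(2316 + 1360) = -6517*3676 = -23956492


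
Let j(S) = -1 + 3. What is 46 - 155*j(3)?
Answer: -264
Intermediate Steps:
j(S) = 2
46 - 155*j(3) = 46 - 155*2 = 46 - 310 = -264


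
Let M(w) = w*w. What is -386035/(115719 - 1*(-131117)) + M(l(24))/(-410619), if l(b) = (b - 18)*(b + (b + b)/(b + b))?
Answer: -2377784285/1468921036 ≈ -1.6187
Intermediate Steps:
l(b) = (1 + b)*(-18 + b) (l(b) = (-18 + b)*(b + (2*b)/((2*b))) = (-18 + b)*(b + (2*b)*(1/(2*b))) = (-18 + b)*(b + 1) = (-18 + b)*(1 + b) = (1 + b)*(-18 + b))
M(w) = w²
-386035/(115719 - 1*(-131117)) + M(l(24))/(-410619) = -386035/(115719 - 1*(-131117)) + (-18 + 24² - 17*24)²/(-410619) = -386035/(115719 + 131117) + (-18 + 576 - 408)²*(-1/410619) = -386035/246836 + 150²*(-1/410619) = -386035*1/246836 + 22500*(-1/410619) = -386035/246836 - 7500/136873 = -2377784285/1468921036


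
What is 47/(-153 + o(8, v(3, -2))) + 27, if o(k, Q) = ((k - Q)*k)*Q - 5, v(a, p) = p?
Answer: 8539/318 ≈ 26.852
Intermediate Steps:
o(k, Q) = -5 + Q*k*(k - Q) (o(k, Q) = (k*(k - Q))*Q - 5 = Q*k*(k - Q) - 5 = -5 + Q*k*(k - Q))
47/(-153 + o(8, v(3, -2))) + 27 = 47/(-153 + (-5 - 2*8² - 1*8*(-2)²)) + 27 = 47/(-153 + (-5 - 2*64 - 1*8*4)) + 27 = 47/(-153 + (-5 - 128 - 32)) + 27 = 47/(-153 - 165) + 27 = 47/(-318) + 27 = 47*(-1/318) + 27 = -47/318 + 27 = 8539/318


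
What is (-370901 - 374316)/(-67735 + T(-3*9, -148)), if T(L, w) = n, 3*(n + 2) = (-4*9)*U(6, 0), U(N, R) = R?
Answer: 745217/67737 ≈ 11.002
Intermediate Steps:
n = -2 (n = -2 + (-4*9*0)/3 = -2 + (-36*0)/3 = -2 + (1/3)*0 = -2 + 0 = -2)
T(L, w) = -2
(-370901 - 374316)/(-67735 + T(-3*9, -148)) = (-370901 - 374316)/(-67735 - 2) = -745217/(-67737) = -745217*(-1/67737) = 745217/67737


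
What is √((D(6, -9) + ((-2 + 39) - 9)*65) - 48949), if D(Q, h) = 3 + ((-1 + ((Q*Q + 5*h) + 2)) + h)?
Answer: I*√47143 ≈ 217.12*I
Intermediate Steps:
D(Q, h) = 4 + Q² + 6*h (D(Q, h) = 3 + ((-1 + ((Q² + 5*h) + 2)) + h) = 3 + ((-1 + (2 + Q² + 5*h)) + h) = 3 + ((1 + Q² + 5*h) + h) = 3 + (1 + Q² + 6*h) = 4 + Q² + 6*h)
√((D(6, -9) + ((-2 + 39) - 9)*65) - 48949) = √(((4 + 6² + 6*(-9)) + ((-2 + 39) - 9)*65) - 48949) = √(((4 + 36 - 54) + (37 - 9)*65) - 48949) = √((-14 + 28*65) - 48949) = √((-14 + 1820) - 48949) = √(1806 - 48949) = √(-47143) = I*√47143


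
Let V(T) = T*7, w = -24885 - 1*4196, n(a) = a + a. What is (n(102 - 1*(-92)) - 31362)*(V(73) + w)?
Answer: 884927180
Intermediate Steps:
n(a) = 2*a
w = -29081 (w = -24885 - 4196 = -29081)
V(T) = 7*T
(n(102 - 1*(-92)) - 31362)*(V(73) + w) = (2*(102 - 1*(-92)) - 31362)*(7*73 - 29081) = (2*(102 + 92) - 31362)*(511 - 29081) = (2*194 - 31362)*(-28570) = (388 - 31362)*(-28570) = -30974*(-28570) = 884927180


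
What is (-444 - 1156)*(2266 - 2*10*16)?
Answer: -3113600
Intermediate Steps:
(-444 - 1156)*(2266 - 2*10*16) = -1600*(2266 - 20*16) = -1600*(2266 - 320) = -1600*1946 = -3113600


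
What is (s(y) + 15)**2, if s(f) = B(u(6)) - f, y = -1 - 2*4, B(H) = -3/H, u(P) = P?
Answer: 2209/4 ≈ 552.25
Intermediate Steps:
y = -9 (y = -1 - 8 = -9)
s(f) = -1/2 - f (s(f) = -3/6 - f = -3*1/6 - f = -1/2 - f)
(s(y) + 15)**2 = ((-1/2 - 1*(-9)) + 15)**2 = ((-1/2 + 9) + 15)**2 = (17/2 + 15)**2 = (47/2)**2 = 2209/4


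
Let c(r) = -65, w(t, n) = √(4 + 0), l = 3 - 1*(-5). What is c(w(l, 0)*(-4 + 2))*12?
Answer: -780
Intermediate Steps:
l = 8 (l = 3 + 5 = 8)
w(t, n) = 2 (w(t, n) = √4 = 2)
c(w(l, 0)*(-4 + 2))*12 = -65*12 = -780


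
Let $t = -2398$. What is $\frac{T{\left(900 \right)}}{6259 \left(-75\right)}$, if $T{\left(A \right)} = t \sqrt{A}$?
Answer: $\frac{436}{2845} \approx 0.15325$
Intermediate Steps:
$T{\left(A \right)} = - 2398 \sqrt{A}$
$\frac{T{\left(900 \right)}}{6259 \left(-75\right)} = \frac{\left(-2398\right) \sqrt{900}}{6259 \left(-75\right)} = \frac{\left(-2398\right) 30}{-469425} = \left(-71940\right) \left(- \frac{1}{469425}\right) = \frac{436}{2845}$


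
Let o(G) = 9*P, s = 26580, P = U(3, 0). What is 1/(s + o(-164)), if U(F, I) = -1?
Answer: 1/26571 ≈ 3.7635e-5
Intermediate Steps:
P = -1
o(G) = -9 (o(G) = 9*(-1) = -9)
1/(s + o(-164)) = 1/(26580 - 9) = 1/26571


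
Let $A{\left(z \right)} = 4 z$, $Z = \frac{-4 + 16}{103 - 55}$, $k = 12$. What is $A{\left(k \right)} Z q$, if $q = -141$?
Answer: $-1692$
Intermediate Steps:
$Z = \frac{1}{4}$ ($Z = \frac{12}{48} = 12 \cdot \frac{1}{48} = \frac{1}{4} \approx 0.25$)
$A{\left(k \right)} Z q = 4 \cdot 12 \cdot \frac{1}{4} \left(-141\right) = 48 \cdot \frac{1}{4} \left(-141\right) = 12 \left(-141\right) = -1692$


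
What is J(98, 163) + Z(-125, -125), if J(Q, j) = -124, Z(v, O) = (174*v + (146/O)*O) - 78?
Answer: -21806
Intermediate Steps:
Z(v, O) = 68 + 174*v (Z(v, O) = (174*v + 146) - 78 = (146 + 174*v) - 78 = 68 + 174*v)
J(98, 163) + Z(-125, -125) = -124 + (68 + 174*(-125)) = -124 + (68 - 21750) = -124 - 21682 = -21806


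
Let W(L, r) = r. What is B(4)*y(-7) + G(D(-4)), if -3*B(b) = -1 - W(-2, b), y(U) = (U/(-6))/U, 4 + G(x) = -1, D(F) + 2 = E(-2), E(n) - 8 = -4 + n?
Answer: -95/18 ≈ -5.2778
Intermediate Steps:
E(n) = 4 + n (E(n) = 8 + (-4 + n) = 4 + n)
D(F) = 0 (D(F) = -2 + (4 - 2) = -2 + 2 = 0)
G(x) = -5 (G(x) = -4 - 1 = -5)
y(U) = -⅙ (y(U) = (U*(-⅙))/U = (-U/6)/U = -⅙)
B(b) = ⅓ + b/3 (B(b) = -(-1 - b)/3 = ⅓ + b/3)
B(4)*y(-7) + G(D(-4)) = (⅓ + (⅓)*4)*(-⅙) - 5 = (⅓ + 4/3)*(-⅙) - 5 = (5/3)*(-⅙) - 5 = -5/18 - 5 = -95/18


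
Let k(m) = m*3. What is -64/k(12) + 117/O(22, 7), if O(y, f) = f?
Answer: 941/63 ≈ 14.937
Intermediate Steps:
k(m) = 3*m
-64/k(12) + 117/O(22, 7) = -64/(3*12) + 117/7 = -64/36 + 117*(⅐) = -64*1/36 + 117/7 = -16/9 + 117/7 = 941/63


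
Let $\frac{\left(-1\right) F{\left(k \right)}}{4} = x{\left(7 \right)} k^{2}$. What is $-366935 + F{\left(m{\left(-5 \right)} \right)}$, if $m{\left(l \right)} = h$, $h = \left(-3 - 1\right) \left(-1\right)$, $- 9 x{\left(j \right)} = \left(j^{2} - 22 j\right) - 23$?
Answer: $- \frac{3310607}{9} \approx -3.6785 \cdot 10^{5}$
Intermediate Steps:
$x{\left(j \right)} = \frac{23}{9} - \frac{j^{2}}{9} + \frac{22 j}{9}$ ($x{\left(j \right)} = - \frac{\left(j^{2} - 22 j\right) - 23}{9} = - \frac{-23 + j^{2} - 22 j}{9} = \frac{23}{9} - \frac{j^{2}}{9} + \frac{22 j}{9}$)
$h = 4$ ($h = \left(-4\right) \left(-1\right) = 4$)
$m{\left(l \right)} = 4$
$F{\left(k \right)} = - \frac{512 k^{2}}{9}$ ($F{\left(k \right)} = - 4 \left(\frac{23}{9} - \frac{7^{2}}{9} + \frac{22}{9} \cdot 7\right) k^{2} = - 4 \left(\frac{23}{9} - \frac{49}{9} + \frac{154}{9}\right) k^{2} = - 4 \frac{128 k^{2}}{9} = - \frac{512 k^{2}}{9}$)
$-366935 + F{\left(m{\left(-5 \right)} \right)} = -366935 - \frac{512 \cdot 4^{2}}{9} = -366935 - \frac{8192}{9} = - \frac{3310607}{9}$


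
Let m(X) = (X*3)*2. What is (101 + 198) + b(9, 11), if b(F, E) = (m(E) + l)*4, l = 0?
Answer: 563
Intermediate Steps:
m(X) = 6*X (m(X) = (3*X)*2 = 6*X)
b(F, E) = 24*E (b(F, E) = (6*E + 0)*4 = (6*E)*4 = 24*E)
(101 + 198) + b(9, 11) = (101 + 198) + 24*11 = 299 + 264 = 563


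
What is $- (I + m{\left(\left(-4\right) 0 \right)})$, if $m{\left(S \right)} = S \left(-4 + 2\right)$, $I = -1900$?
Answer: $1900$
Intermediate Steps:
$m{\left(S \right)} = - 2 S$ ($m{\left(S \right)} = S \left(-2\right) = - 2 S$)
$- (I + m{\left(\left(-4\right) 0 \right)}) = - (-1900 - 2 \left(\left(-4\right) 0\right)) = - (-1900 - 0) = - (-1900 + 0) = \left(-1\right) \left(-1900\right) = 1900$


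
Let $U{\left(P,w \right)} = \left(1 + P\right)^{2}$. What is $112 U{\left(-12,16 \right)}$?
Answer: $13552$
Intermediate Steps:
$112 U{\left(-12,16 \right)} = 112 \left(1 - 12\right)^{2} = 112 \left(-11\right)^{2} = 112 \cdot 121 = 13552$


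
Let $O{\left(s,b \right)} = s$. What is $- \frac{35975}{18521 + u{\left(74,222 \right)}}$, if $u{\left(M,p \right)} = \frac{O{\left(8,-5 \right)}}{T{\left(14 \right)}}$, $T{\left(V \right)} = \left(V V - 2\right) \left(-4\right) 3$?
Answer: $- \frac{2093745}{1077922} \approx -1.9424$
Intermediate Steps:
$T{\left(V \right)} = 24 - 12 V^{2}$ ($T{\left(V \right)} = \left(V^{2} - 2\right) \left(-4\right) 3 = \left(-2 + V^{2}\right) \left(-4\right) 3 = \left(8 - 4 V^{2}\right) 3 = 24 - 12 V^{2}$)
$u{\left(M,p \right)} = - \frac{1}{291}$ ($u{\left(M,p \right)} = \frac{8}{24 - 12 \cdot 14^{2}} = \frac{8}{24 - 2352} = \frac{8}{-2328} = 8 \left(- \frac{1}{2328}\right) = - \frac{1}{291}$)
$- \frac{35975}{18521 + u{\left(74,222 \right)}} = - \frac{35975}{18521 - \frac{1}{291}} = - \frac{35975}{\frac{5389610}{291}} = \left(-35975\right) \frac{291}{5389610} = - \frac{2093745}{1077922}$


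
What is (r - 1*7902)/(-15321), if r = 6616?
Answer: 1286/15321 ≈ 0.083937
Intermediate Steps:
(r - 1*7902)/(-15321) = (6616 - 1*7902)/(-15321) = (6616 - 7902)*(-1/15321) = -1286*(-1/15321) = 1286/15321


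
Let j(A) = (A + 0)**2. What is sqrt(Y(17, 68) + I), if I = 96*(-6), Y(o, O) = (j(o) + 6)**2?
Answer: sqrt(86449) ≈ 294.02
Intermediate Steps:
j(A) = A**2
Y(o, O) = (6 + o**2)**2 (Y(o, O) = (o**2 + 6)**2 = (6 + o**2)**2)
I = -576
sqrt(Y(17, 68) + I) = sqrt((6 + 17**2)**2 - 576) = sqrt((6 + 289)**2 - 576) = sqrt(295**2 - 576) = sqrt(87025 - 576) = sqrt(86449)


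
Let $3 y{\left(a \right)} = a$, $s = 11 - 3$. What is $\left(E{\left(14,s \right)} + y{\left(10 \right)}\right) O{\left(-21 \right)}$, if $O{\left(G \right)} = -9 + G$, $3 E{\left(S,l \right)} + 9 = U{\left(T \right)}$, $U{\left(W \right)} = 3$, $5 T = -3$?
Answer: $-40$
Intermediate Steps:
$T = - \frac{3}{5}$ ($T = \frac{1}{5} \left(-3\right) = - \frac{3}{5} \approx -0.6$)
$s = 8$
$y{\left(a \right)} = \frac{a}{3}$
$E{\left(S,l \right)} = -2$ ($E{\left(S,l \right)} = -3 + \frac{1}{3} \cdot 3 = -3 + 1 = -2$)
$\left(E{\left(14,s \right)} + y{\left(10 \right)}\right) O{\left(-21 \right)} = \left(-2 + \frac{1}{3} \cdot 10\right) \left(-9 - 21\right) = \left(-2 + \frac{10}{3}\right) \left(-30\right) = \frac{4}{3} \left(-30\right) = -40$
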